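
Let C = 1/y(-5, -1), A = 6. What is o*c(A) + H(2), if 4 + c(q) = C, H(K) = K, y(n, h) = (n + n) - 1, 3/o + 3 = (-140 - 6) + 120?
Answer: 773/319 ≈ 2.4232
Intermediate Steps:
o = -3/29 (o = 3/(-3 + ((-140 - 6) + 120)) = 3/(-3 + (-146 + 120)) = 3/(-3 - 26) = 3/(-29) = 3*(-1/29) = -3/29 ≈ -0.10345)
y(n, h) = -1 + 2*n (y(n, h) = 2*n - 1 = -1 + 2*n)
C = -1/11 (C = 1/(-1 + 2*(-5)) = 1/(-1 - 10) = 1/(-11) = -1/11 ≈ -0.090909)
c(q) = -45/11 (c(q) = -4 - 1/11 = -45/11)
o*c(A) + H(2) = -3/29*(-45/11) + 2 = 135/319 + 2 = 773/319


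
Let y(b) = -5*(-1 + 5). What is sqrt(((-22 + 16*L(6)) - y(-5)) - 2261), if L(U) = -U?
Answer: I*sqrt(2359) ≈ 48.57*I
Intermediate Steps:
y(b) = -20 (y(b) = -5*4 = -20)
sqrt(((-22 + 16*L(6)) - y(-5)) - 2261) = sqrt(((-22 + 16*(-1*6)) - 1*(-20)) - 2261) = sqrt(((-22 + 16*(-6)) + 20) - 2261) = sqrt(((-22 - 96) + 20) - 2261) = sqrt((-118 + 20) - 2261) = sqrt(-98 - 2261) = sqrt(-2359) = I*sqrt(2359)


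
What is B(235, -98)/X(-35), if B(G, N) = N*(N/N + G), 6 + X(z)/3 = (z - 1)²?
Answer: -11564/1935 ≈ -5.9762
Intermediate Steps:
X(z) = -18 + 3*(-1 + z)² (X(z) = -18 + 3*(z - 1)² = -18 + 3*(-1 + z)²)
B(G, N) = N*(1 + G)
B(235, -98)/X(-35) = (-98*(1 + 235))/(-18 + 3*(-1 - 35)²) = (-98*236)/(-18 + 3*(-36)²) = -23128/(-18 + 3*1296) = -23128/(-18 + 3888) = -23128/3870 = -23128*1/3870 = -11564/1935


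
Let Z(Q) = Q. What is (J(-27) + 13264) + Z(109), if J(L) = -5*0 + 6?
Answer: 13379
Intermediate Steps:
J(L) = 6 (J(L) = 0 + 6 = 6)
(J(-27) + 13264) + Z(109) = (6 + 13264) + 109 = 13270 + 109 = 13379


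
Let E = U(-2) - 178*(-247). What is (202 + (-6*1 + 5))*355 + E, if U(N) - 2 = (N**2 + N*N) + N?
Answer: 115329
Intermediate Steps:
U(N) = 2 + N + 2*N**2 (U(N) = 2 + ((N**2 + N*N) + N) = 2 + ((N**2 + N**2) + N) = 2 + (2*N**2 + N) = 2 + (N + 2*N**2) = 2 + N + 2*N**2)
E = 43974 (E = (2 - 2 + 2*(-2)**2) - 178*(-247) = (2 - 2 + 2*4) + 43966 = (2 - 2 + 8) + 43966 = 8 + 43966 = 43974)
(202 + (-6*1 + 5))*355 + E = (202 + (-6*1 + 5))*355 + 43974 = (202 + (-6 + 5))*355 + 43974 = (202 - 1)*355 + 43974 = 201*355 + 43974 = 71355 + 43974 = 115329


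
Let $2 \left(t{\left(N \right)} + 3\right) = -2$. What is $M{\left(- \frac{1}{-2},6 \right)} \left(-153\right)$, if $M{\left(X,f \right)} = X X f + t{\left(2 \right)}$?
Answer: $\frac{765}{2} \approx 382.5$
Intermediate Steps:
$t{\left(N \right)} = -4$ ($t{\left(N \right)} = -3 + \frac{1}{2} \left(-2\right) = -3 - 1 = -4$)
$M{\left(X,f \right)} = -4 + f X^{2}$ ($M{\left(X,f \right)} = X X f - 4 = X^{2} f - 4 = f X^{2} - 4 = -4 + f X^{2}$)
$M{\left(- \frac{1}{-2},6 \right)} \left(-153\right) = \left(-4 + 6 \left(- \frac{1}{-2}\right)^{2}\right) \left(-153\right) = \left(-4 + 6 \left(\left(-1\right) \left(- \frac{1}{2}\right)\right)^{2}\right) \left(-153\right) = \left(-4 + \frac{6}{4}\right) \left(-153\right) = \left(-4 + 6 \cdot \frac{1}{4}\right) \left(-153\right) = \left(-4 + \frac{3}{2}\right) \left(-153\right) = \left(- \frac{5}{2}\right) \left(-153\right) = \frac{765}{2}$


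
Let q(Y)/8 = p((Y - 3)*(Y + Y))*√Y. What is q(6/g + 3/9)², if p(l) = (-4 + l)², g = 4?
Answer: 10843456822/19683 ≈ 5.5091e+5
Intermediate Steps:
q(Y) = 8*√Y*(-4 + 2*Y*(-3 + Y))² (q(Y) = 8*((-4 + (Y - 3)*(Y + Y))²*√Y) = 8*((-4 + (-3 + Y)*(2*Y))²*√Y) = 8*((-4 + 2*Y*(-3 + Y))²*√Y) = 8*(√Y*(-4 + 2*Y*(-3 + Y))²) = 8*√Y*(-4 + 2*Y*(-3 + Y))²)
q(6/g + 3/9)² = (32*√(6/4 + 3/9)*(-2 + (6/4 + 3/9)*(-3 + (6/4 + 3/9)))²)² = (32*√(6*(¼) + 3*(⅑))*(-2 + (6*(¼) + 3*(⅑))*(-3 + (6*(¼) + 3*(⅑))))²)² = (32*√(3/2 + ⅓)*(-2 + (3/2 + ⅓)*(-3 + (3/2 + ⅓)))²)² = (32*√(11/6)*(-2 + 11*(-3 + 11/6)/6)²)² = (32*(√66/6)*(-2 + (11/6)*(-7/6))²)² = (32*(√66/6)*(-2 - 77/36)²)² = (32*(√66/6)*(-149/36)²)² = (32*(√66/6)*(22201/1296))² = (22201*√66/243)² = 10843456822/19683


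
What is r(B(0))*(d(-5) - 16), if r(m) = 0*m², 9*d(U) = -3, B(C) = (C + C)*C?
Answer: 0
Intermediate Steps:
B(C) = 2*C² (B(C) = (2*C)*C = 2*C²)
d(U) = -⅓ (d(U) = (⅑)*(-3) = -⅓)
r(m) = 0
r(B(0))*(d(-5) - 16) = 0*(-⅓ - 16) = 0*(-49/3) = 0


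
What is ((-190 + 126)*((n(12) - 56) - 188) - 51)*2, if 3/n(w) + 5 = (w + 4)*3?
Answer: 1338206/43 ≈ 31121.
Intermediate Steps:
n(w) = 3/(7 + 3*w) (n(w) = 3/(-5 + (w + 4)*3) = 3/(-5 + (4 + w)*3) = 3/(-5 + (12 + 3*w)) = 3/(7 + 3*w))
((-190 + 126)*((n(12) - 56) - 188) - 51)*2 = ((-190 + 126)*((3/(7 + 3*12) - 56) - 188) - 51)*2 = (-64*((3/(7 + 36) - 56) - 188) - 51)*2 = (-64*((3/43 - 56) - 188) - 51)*2 = (-64*(-2405/43 - 188) - 51)*2 = (-64*(-10489/43) - 51)*2 = (671296/43 - 51)*2 = (669103/43)*2 = 1338206/43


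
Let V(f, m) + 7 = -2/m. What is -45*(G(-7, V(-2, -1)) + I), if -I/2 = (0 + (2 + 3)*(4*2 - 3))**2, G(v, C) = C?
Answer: 56475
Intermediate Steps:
V(f, m) = -7 - 2/m
I = -1250 (I = -2*(0 + (2 + 3)*(4*2 - 3))**2 = -2*(0 + 5*(8 - 3))**2 = -2*(0 + 5*5)**2 = -2*(0 + 25)**2 = -2*25**2 = -2*625 = -1250)
-45*(G(-7, V(-2, -1)) + I) = -45*((-7 - 2/(-1)) - 1250) = -45*((-7 - 2*(-1)) - 1250) = -45*((-7 + 2) - 1250) = -45*(-5 - 1250) = -45*(-1255) = 56475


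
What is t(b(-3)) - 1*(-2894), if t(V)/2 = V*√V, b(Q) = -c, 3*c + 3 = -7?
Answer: 2894 + 20*√30/9 ≈ 2906.2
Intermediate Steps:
c = -10/3 (c = -1 + (⅓)*(-7) = -1 - 7/3 = -10/3 ≈ -3.3333)
b(Q) = 10/3 (b(Q) = -1*(-10/3) = 10/3)
t(V) = 2*V^(3/2) (t(V) = 2*(V*√V) = 2*V^(3/2))
t(b(-3)) - 1*(-2894) = 2*(10/3)^(3/2) - 1*(-2894) = 2*(10*√30/9) + 2894 = 20*√30/9 + 2894 = 2894 + 20*√30/9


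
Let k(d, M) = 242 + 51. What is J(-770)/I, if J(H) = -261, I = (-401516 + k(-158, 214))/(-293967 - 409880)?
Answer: -61234689/133741 ≈ -457.86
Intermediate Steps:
k(d, M) = 293
I = 401223/703847 (I = (-401516 + 293)/(-293967 - 409880) = -401223/(-703847) = -401223*(-1/703847) = 401223/703847 ≈ 0.57004)
J(-770)/I = -261/401223/703847 = -261*703847/401223 = -61234689/133741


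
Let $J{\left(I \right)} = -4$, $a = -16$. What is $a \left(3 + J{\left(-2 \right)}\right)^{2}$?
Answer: $-16$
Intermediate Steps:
$a \left(3 + J{\left(-2 \right)}\right)^{2} = - 16 \left(3 - 4\right)^{2} = - 16 \left(-1\right)^{2} = \left(-16\right) 1 = -16$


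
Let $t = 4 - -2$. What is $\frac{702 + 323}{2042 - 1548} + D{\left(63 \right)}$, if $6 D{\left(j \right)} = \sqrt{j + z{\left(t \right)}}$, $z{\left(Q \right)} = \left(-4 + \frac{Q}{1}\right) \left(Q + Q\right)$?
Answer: $\frac{1025}{494} + \frac{\sqrt{87}}{6} \approx 3.6295$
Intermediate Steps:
$t = 6$ ($t = 4 + 2 = 6$)
$z{\left(Q \right)} = 2 Q \left(-4 + Q\right)$ ($z{\left(Q \right)} = \left(-4 + Q 1\right) 2 Q = \left(-4 + Q\right) 2 Q = 2 Q \left(-4 + Q\right)$)
$D{\left(j \right)} = \frac{\sqrt{24 + j}}{6}$ ($D{\left(j \right)} = \frac{\sqrt{j + 2 \cdot 6 \left(-4 + 6\right)}}{6} = \frac{\sqrt{j + 2 \cdot 6 \cdot 2}}{6} = \frac{\sqrt{j + 24}}{6} = \frac{\sqrt{24 + j}}{6}$)
$\frac{702 + 323}{2042 - 1548} + D{\left(63 \right)} = \frac{702 + 323}{2042 - 1548} + \frac{\sqrt{24 + 63}}{6} = \frac{1025}{494} + \frac{\sqrt{87}}{6}$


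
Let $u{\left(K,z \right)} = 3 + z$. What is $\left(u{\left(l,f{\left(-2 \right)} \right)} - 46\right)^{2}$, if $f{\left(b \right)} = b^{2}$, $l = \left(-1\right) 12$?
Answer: $1521$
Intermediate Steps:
$l = -12$
$\left(u{\left(l,f{\left(-2 \right)} \right)} - 46\right)^{2} = \left(\left(3 + \left(-2\right)^{2}\right) - 46\right)^{2} = \left(\left(3 + 4\right) - 46\right)^{2} = \left(7 - 46\right)^{2} = \left(-39\right)^{2} = 1521$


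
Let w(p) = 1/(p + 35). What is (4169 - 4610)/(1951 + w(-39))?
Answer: -196/867 ≈ -0.22607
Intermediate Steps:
w(p) = 1/(35 + p)
(4169 - 4610)/(1951 + w(-39)) = (4169 - 4610)/(1951 + 1/(35 - 39)) = -441/(1951 + 1/(-4)) = -441/(1951 - 1/4) = -441/7803/4 = -441*4/7803 = -196/867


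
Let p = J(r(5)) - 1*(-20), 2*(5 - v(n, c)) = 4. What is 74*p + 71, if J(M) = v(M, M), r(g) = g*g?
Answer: 1773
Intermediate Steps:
r(g) = g²
v(n, c) = 3 (v(n, c) = 5 - ½*4 = 5 - 2 = 3)
J(M) = 3
p = 23 (p = 3 - 1*(-20) = 3 + 20 = 23)
74*p + 71 = 74*23 + 71 = 1702 + 71 = 1773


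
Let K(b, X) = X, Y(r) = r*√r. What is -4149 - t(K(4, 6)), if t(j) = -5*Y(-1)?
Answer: -4149 - 5*I ≈ -4149.0 - 5.0*I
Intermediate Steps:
Y(r) = r^(3/2)
t(j) = 5*I (t(j) = -(-5)*I = 5*I)
-4149 - t(K(4, 6)) = -4149 - 5*I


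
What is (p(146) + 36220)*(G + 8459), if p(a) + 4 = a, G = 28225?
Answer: 1333903608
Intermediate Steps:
p(a) = -4 + a
(p(146) + 36220)*(G + 8459) = ((-4 + 146) + 36220)*(28225 + 8459) = (142 + 36220)*36684 = 36362*36684 = 1333903608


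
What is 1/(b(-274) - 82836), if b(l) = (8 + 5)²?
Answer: -1/82667 ≈ -1.2097e-5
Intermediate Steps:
b(l) = 169 (b(l) = 13² = 169)
1/(b(-274) - 82836) = 1/(169 - 82836) = 1/(-82667) = -1/82667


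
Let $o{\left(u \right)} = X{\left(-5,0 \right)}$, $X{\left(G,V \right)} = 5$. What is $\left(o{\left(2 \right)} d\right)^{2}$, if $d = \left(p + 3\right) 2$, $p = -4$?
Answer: $100$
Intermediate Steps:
$o{\left(u \right)} = 5$
$d = -2$ ($d = \left(-4 + 3\right) 2 = \left(-1\right) 2 = -2$)
$\left(o{\left(2 \right)} d\right)^{2} = \left(5 \left(-2\right)\right)^{2} = \left(-10\right)^{2} = 100$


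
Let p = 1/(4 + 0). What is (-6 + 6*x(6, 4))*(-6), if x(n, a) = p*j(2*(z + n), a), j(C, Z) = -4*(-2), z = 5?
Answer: -36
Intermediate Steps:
j(C, Z) = 8
p = ¼ (p = 1/4 = ¼ ≈ 0.25000)
x(n, a) = 2 (x(n, a) = (¼)*8 = 2)
(-6 + 6*x(6, 4))*(-6) = (-6 + 6*2)*(-6) = (-6 + 12)*(-6) = 6*(-6) = -36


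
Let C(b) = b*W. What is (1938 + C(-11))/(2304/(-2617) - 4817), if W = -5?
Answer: -5215681/12608393 ≈ -0.41367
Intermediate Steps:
C(b) = -5*b (C(b) = b*(-5) = -5*b)
(1938 + C(-11))/(2304/(-2617) - 4817) = (1938 - 5*(-11))/(2304/(-2617) - 4817) = (1938 + 55)/(2304*(-1/2617) - 4817) = 1993/(-2304/2617 - 4817) = 1993/(-12608393/2617) = 1993*(-2617/12608393) = -5215681/12608393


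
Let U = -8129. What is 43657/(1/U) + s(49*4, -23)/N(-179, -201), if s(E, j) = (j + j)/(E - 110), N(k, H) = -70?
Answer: -1068212136507/3010 ≈ -3.5489e+8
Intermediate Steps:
s(E, j) = 2*j/(-110 + E) (s(E, j) = (2*j)/(-110 + E) = 2*j/(-110 + E))
43657/(1/U) + s(49*4, -23)/N(-179, -201) = 43657/(1/(-8129)) + (2*(-23)/(-110 + 49*4))/(-70) = 43657/(-1/8129) + (2*(-23)/(-110 + 196))*(-1/70) = 43657*(-8129) + (2*(-23)/86)*(-1/70) = -354887753 + (2*(-23)*(1/86))*(-1/70) = -354887753 - 23/43*(-1/70) = -354887753 + 23/3010 = -1068212136507/3010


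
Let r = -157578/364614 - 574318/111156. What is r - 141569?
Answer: -478156808657543/3377419482 ≈ -1.4157e+5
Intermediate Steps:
r = -18910010285/3377419482 (r = -157578*1/364614 - 574318*1/111156 = -26263/60769 - 287159/55578 = -18910010285/3377419482 ≈ -5.5990)
r - 141569 = -18910010285/3377419482 - 141569 = -478156808657543/3377419482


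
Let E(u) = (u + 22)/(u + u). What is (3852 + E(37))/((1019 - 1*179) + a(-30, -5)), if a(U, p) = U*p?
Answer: 285107/73260 ≈ 3.8917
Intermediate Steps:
E(u) = (22 + u)/(2*u) (E(u) = (22 + u)/((2*u)) = (22 + u)*(1/(2*u)) = (22 + u)/(2*u))
(3852 + E(37))/((1019 - 1*179) + a(-30, -5)) = (3852 + (½)*(22 + 37)/37)/((1019 - 1*179) - 30*(-5)) = (3852 + (½)*(1/37)*59)/((1019 - 179) + 150) = (3852 + 59/74)/(840 + 150) = (285107/74)/990 = (285107/74)*(1/990) = 285107/73260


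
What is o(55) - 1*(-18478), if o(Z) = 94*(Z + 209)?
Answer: 43294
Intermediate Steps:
o(Z) = 19646 + 94*Z (o(Z) = 94*(209 + Z) = 19646 + 94*Z)
o(55) - 1*(-18478) = (19646 + 94*55) - 1*(-18478) = (19646 + 5170) + 18478 = 24816 + 18478 = 43294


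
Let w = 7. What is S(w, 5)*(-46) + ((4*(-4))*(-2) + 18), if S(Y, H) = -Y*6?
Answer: 1982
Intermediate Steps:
S(Y, H) = -6*Y
S(w, 5)*(-46) + ((4*(-4))*(-2) + 18) = -6*7*(-46) + ((4*(-4))*(-2) + 18) = -42*(-46) + (-16*(-2) + 18) = 1932 + (32 + 18) = 1932 + 50 = 1982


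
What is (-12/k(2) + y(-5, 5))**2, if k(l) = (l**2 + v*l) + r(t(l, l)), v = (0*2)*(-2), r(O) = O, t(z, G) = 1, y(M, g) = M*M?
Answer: 12769/25 ≈ 510.76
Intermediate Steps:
y(M, g) = M**2
v = 0 (v = 0*(-2) = 0)
k(l) = 1 + l**2 (k(l) = (l**2 + 0*l) + 1 = (l**2 + 0) + 1 = l**2 + 1 = 1 + l**2)
(-12/k(2) + y(-5, 5))**2 = (-12/(1 + 2**2) + (-5)**2)**2 = (-12/(1 + 4) + 25)**2 = (-12/5 + 25)**2 = (113/5)**2 = 12769/25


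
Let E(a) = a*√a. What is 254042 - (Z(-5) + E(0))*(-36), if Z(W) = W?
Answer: 253862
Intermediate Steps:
E(a) = a^(3/2)
254042 - (Z(-5) + E(0))*(-36) = 254042 - (-5 + 0^(3/2))*(-36) = 254042 - (-5 + 0)*(-36) = 254042 - (-5)*(-36) = 254042 - 1*180 = 254042 - 180 = 253862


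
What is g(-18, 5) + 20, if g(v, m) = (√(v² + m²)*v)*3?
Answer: 20 - 54*√349 ≈ -988.80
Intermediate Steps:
g(v, m) = 3*v*√(m² + v²) (g(v, m) = (√(m² + v²)*v)*3 = (v*√(m² + v²))*3 = 3*v*√(m² + v²))
g(-18, 5) + 20 = 3*(-18)*√(5² + (-18)²) + 20 = 3*(-18)*√(25 + 324) + 20 = 3*(-18)*√349 + 20 = -54*√349 + 20 = 20 - 54*√349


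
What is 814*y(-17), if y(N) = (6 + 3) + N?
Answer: -6512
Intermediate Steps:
y(N) = 9 + N
814*y(-17) = 814*(9 - 17) = 814*(-8) = -6512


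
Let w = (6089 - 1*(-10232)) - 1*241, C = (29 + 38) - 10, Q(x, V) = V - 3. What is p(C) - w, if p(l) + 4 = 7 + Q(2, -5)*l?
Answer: -16533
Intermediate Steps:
Q(x, V) = -3 + V
C = 57 (C = 67 - 10 = 57)
w = 16080 (w = (6089 + 10232) - 241 = 16321 - 241 = 16080)
p(l) = 3 - 8*l (p(l) = -4 + (7 + (-3 - 5)*l) = -4 + (7 - 8*l) = 3 - 8*l)
p(C) - w = (3 - 8*57) - 1*16080 = (3 - 456) - 16080 = -453 - 16080 = -16533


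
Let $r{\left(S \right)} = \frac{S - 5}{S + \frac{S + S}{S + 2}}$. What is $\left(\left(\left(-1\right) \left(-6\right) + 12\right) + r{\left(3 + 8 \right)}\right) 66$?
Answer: $\frac{6096}{5} \approx 1219.2$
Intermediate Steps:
$r{\left(S \right)} = \frac{-5 + S}{S + \frac{2 S}{2 + S}}$
$\left(\left(\left(-1\right) \left(-6\right) + 12\right) + r{\left(3 + 8 \right)}\right) 66 = \left(\left(\left(-1\right) \left(-6\right) + 12\right) + \frac{-10 + \left(3 + 8\right)^{2} - 3 \left(3 + 8\right)}{\left(3 + 8\right) \left(4 + \left(3 + 8\right)\right)}\right) 66 = \left(\left(6 + 12\right) + \frac{-10 + 11^{2} - 33}{11 \left(4 + 11\right)}\right) 66 = \left(18 + \frac{-10 + 121 - 33}{11 \cdot 15}\right) 66 = \left(18 + \frac{1}{11} \cdot \frac{1}{15} \cdot 78\right) 66 = \left(18 + \frac{26}{55}\right) 66 = \frac{1016}{55} \cdot 66 = \frac{6096}{5}$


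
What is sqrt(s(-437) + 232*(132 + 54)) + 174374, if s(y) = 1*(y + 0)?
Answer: 174374 + sqrt(42715) ≈ 1.7458e+5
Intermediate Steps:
s(y) = y (s(y) = 1*y = y)
sqrt(s(-437) + 232*(132 + 54)) + 174374 = sqrt(-437 + 232*(132 + 54)) + 174374 = sqrt(-437 + 232*186) + 174374 = sqrt(-437 + 43152) + 174374 = sqrt(42715) + 174374 = 174374 + sqrt(42715)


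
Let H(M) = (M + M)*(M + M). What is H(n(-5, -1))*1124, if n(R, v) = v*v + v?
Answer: 0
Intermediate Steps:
n(R, v) = v + v**2 (n(R, v) = v**2 + v = v + v**2)
H(M) = 4*M**2 (H(M) = (2*M)*(2*M) = 4*M**2)
H(n(-5, -1))*1124 = (4*(-(1 - 1))**2)*1124 = (4*(-1*0)**2)*1124 = (4*0**2)*1124 = (4*0)*1124 = 0*1124 = 0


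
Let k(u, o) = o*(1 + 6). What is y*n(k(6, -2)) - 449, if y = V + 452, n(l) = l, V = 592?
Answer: -15065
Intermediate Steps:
k(u, o) = 7*o (k(u, o) = o*7 = 7*o)
y = 1044 (y = 592 + 452 = 1044)
y*n(k(6, -2)) - 449 = 1044*(7*(-2)) - 449 = 1044*(-14) - 449 = -14616 - 449 = -15065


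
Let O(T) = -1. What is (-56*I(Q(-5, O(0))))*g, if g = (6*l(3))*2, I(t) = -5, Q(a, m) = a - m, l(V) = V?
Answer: 10080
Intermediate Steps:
g = 36 (g = (6*3)*2 = 18*2 = 36)
(-56*I(Q(-5, O(0))))*g = -56*(-5)*36 = 280*36 = 10080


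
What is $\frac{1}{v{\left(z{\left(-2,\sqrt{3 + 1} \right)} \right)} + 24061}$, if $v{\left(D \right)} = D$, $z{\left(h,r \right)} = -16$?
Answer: $\frac{1}{24045} \approx 4.1589 \cdot 10^{-5}$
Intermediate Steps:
$\frac{1}{v{\left(z{\left(-2,\sqrt{3 + 1} \right)} \right)} + 24061} = \frac{1}{-16 + 24061} = \frac{1}{24045}$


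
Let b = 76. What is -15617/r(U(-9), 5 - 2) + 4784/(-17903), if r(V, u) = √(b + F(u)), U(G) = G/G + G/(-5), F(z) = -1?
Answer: -4784/17903 - 15617*√3/15 ≈ -1803.6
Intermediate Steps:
U(G) = 1 - G/5 (U(G) = 1 + G*(-⅕) = 1 - G/5)
r(V, u) = 5*√3 (r(V, u) = √(76 - 1) = √75 = 5*√3)
-15617/r(U(-9), 5 - 2) + 4784/(-17903) = -15617*√3/15 + 4784/(-17903) = -15617*√3/15 + 4784*(-1/17903) = -15617*√3/15 - 4784/17903 = -4784/17903 - 15617*√3/15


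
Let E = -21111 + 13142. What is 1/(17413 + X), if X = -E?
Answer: 1/25382 ≈ 3.9398e-5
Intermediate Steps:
E = -7969
X = 7969 (X = -1*(-7969) = 7969)
1/(17413 + X) = 1/(17413 + 7969) = 1/25382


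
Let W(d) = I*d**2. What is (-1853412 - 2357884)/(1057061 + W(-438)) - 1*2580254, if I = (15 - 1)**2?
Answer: -99748714766486/38658485 ≈ -2.5803e+6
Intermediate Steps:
I = 196 (I = 14**2 = 196)
W(d) = 196*d**2
(-1853412 - 2357884)/(1057061 + W(-438)) - 1*2580254 = (-1853412 - 2357884)/(1057061 + 196*(-438)**2) - 1*2580254 = -4211296/(1057061 + 196*191844) - 2580254 = -4211296/(1057061 + 37601424) - 2580254 = -4211296/38658485 - 2580254 = -99748714766486/38658485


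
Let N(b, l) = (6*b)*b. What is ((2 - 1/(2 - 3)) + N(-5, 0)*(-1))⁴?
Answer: 466948881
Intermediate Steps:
N(b, l) = 6*b²
((2 - 1/(2 - 3)) + N(-5, 0)*(-1))⁴ = ((2 - 1/(2 - 3)) + (6*(-5)²)*(-1))⁴ = ((2 - 1/(-1)) + (6*25)*(-1))⁴ = ((2 - 1*(-1)) + 150*(-1))⁴ = ((2 + 1) - 150)⁴ = (3 - 150)⁴ = (-147)⁴ = 466948881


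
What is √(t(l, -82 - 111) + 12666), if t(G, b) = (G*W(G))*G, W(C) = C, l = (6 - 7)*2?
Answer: √12658 ≈ 112.51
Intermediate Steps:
l = -2 (l = -1*2 = -2)
t(G, b) = G³ (t(G, b) = (G*G)*G = G²*G = G³)
√(t(l, -82 - 111) + 12666) = √((-2)³ + 12666) = √(-8 + 12666) = √12658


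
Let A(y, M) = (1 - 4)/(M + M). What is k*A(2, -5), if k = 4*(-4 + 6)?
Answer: 12/5 ≈ 2.4000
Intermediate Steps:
A(y, M) = -3/(2*M) (A(y, M) = -3*1/(2*M) = -3/(2*M))
k = 8 (k = 4*2 = 8)
k*A(2, -5) = 8*(-3/2/(-5)) = 8*(-3/2*(-⅕)) = 8*(3/10) = 12/5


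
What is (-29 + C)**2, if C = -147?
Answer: 30976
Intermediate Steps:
(-29 + C)**2 = (-29 - 147)**2 = (-176)**2 = 30976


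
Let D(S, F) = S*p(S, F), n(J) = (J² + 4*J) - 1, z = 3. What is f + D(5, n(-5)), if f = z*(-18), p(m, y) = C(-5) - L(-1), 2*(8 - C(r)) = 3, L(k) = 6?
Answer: -103/2 ≈ -51.500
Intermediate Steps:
C(r) = 13/2 (C(r) = 8 - ½*3 = 8 - 3/2 = 13/2)
p(m, y) = ½ (p(m, y) = 13/2 - 1*6 = 13/2 - 6 = ½)
n(J) = -1 + J² + 4*J
D(S, F) = S/2 (D(S, F) = S*(½) = S/2)
f = -54 (f = 3*(-18) = -54)
f + D(5, n(-5)) = -54 + (½)*5 = -54 + 5/2 = -103/2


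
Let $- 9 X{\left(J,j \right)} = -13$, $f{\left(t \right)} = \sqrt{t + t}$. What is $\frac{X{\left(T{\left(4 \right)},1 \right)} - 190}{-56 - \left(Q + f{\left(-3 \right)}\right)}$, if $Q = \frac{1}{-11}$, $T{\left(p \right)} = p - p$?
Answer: $\frac{3826735}{1136853} - \frac{205337 i \sqrt{6}}{3410559} \approx 3.3661 - 0.14747 i$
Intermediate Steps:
$T{\left(p \right)} = 0$
$Q = - \frac{1}{11} \approx -0.090909$
$f{\left(t \right)} = \sqrt{2} \sqrt{t}$ ($f{\left(t \right)} = \sqrt{2 t} = \sqrt{2} \sqrt{t}$)
$X{\left(J,j \right)} = \frac{13}{9}$ ($X{\left(J,j \right)} = \left(- \frac{1}{9}\right) \left(-13\right) = \frac{13}{9}$)
$\frac{X{\left(T{\left(4 \right)},1 \right)} - 190}{-56 - \left(Q + f{\left(-3 \right)}\right)} = \frac{\frac{13}{9} - 190}{-56 - \left(- \frac{1}{11} + \sqrt{2} \sqrt{-3}\right)} = - \frac{1697}{9 \left(-56 - \left(- \frac{1}{11} + \sqrt{2} i \sqrt{3}\right)\right)} = - \frac{1697}{9 \left(-56 - \left(- \frac{1}{11} + i \sqrt{6}\right)\right)} = - \frac{1697}{9 \left(-56 + \left(\frac{1}{11} - i \sqrt{6}\right)\right)} = - \frac{1697}{9 \left(- \frac{615}{11} - i \sqrt{6}\right)}$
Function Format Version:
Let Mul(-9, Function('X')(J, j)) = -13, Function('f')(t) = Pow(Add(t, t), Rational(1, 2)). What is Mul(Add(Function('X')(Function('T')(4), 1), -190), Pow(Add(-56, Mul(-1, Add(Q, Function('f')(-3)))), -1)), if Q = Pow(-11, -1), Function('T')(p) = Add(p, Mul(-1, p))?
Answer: Add(Rational(3826735, 1136853), Mul(Rational(-205337, 3410559), I, Pow(6, Rational(1, 2)))) ≈ Add(3.3661, Mul(-0.14747, I))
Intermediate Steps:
Function('T')(p) = 0
Q = Rational(-1, 11) ≈ -0.090909
Function('f')(t) = Mul(Pow(2, Rational(1, 2)), Pow(t, Rational(1, 2))) (Function('f')(t) = Pow(Mul(2, t), Rational(1, 2)) = Mul(Pow(2, Rational(1, 2)), Pow(t, Rational(1, 2))))
Function('X')(J, j) = Rational(13, 9) (Function('X')(J, j) = Mul(Rational(-1, 9), -13) = Rational(13, 9))
Mul(Add(Function('X')(Function('T')(4), 1), -190), Pow(Add(-56, Mul(-1, Add(Q, Function('f')(-3)))), -1)) = Mul(Add(Rational(13, 9), -190), Pow(Add(-56, Mul(-1, Add(Rational(-1, 11), Mul(Pow(2, Rational(1, 2)), Pow(-3, Rational(1, 2)))))), -1)) = Mul(Rational(-1697, 9), Pow(Add(-56, Mul(-1, Add(Rational(-1, 11), Mul(Pow(2, Rational(1, 2)), Mul(I, Pow(3, Rational(1, 2))))))), -1)) = Mul(Rational(-1697, 9), Pow(Add(-56, Mul(-1, Add(Rational(-1, 11), Mul(I, Pow(6, Rational(1, 2)))))), -1)) = Mul(Rational(-1697, 9), Pow(Add(-56, Add(Rational(1, 11), Mul(-1, I, Pow(6, Rational(1, 2))))), -1)) = Mul(Rational(-1697, 9), Pow(Add(Rational(-615, 11), Mul(-1, I, Pow(6, Rational(1, 2)))), -1))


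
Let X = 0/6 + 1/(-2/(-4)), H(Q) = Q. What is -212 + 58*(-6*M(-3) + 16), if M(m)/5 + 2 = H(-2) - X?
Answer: 11156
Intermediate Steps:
X = 2 (X = 0*(⅙) + 1/(-2*(-¼)) = 0 + 1/(½) = 0 + 1*2 = 0 + 2 = 2)
M(m) = -30 (M(m) = -10 + 5*(-2 - 1*2) = -10 + 5*(-2 - 2) = -10 + 5*(-4) = -10 - 20 = -30)
-212 + 58*(-6*M(-3) + 16) = -212 + 58*(-6*(-30) + 16) = -212 + 58*(180 + 16) = -212 + 58*196 = -212 + 11368 = 11156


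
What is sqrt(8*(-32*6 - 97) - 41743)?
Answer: 3*I*sqrt(4895) ≈ 209.89*I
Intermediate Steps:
sqrt(8*(-32*6 - 97) - 41743) = sqrt(8*(-192 - 97) - 41743) = sqrt(8*(-289) - 41743) = sqrt(-2312 - 41743) = sqrt(-44055) = 3*I*sqrt(4895)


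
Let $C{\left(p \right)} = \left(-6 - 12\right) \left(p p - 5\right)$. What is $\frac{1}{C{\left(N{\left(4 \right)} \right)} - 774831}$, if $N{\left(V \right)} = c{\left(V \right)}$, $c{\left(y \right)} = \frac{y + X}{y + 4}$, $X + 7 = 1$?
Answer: $- \frac{8}{6197937} \approx -1.2908 \cdot 10^{-6}$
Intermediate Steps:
$X = -6$ ($X = -7 + 1 = -6$)
$c{\left(y \right)} = \frac{-6 + y}{4 + y}$ ($c{\left(y \right)} = \frac{y - 6}{y + 4} = \frac{-6 + y}{4 + y}$)
$N{\left(V \right)} = \frac{-6 + V}{4 + V}$
$C{\left(p \right)} = 90 - 18 p^{2}$ ($C{\left(p \right)} = - 18 \left(p^{2} - 5\right) = - 18 \left(-5 + p^{2}\right) = 90 - 18 p^{2}$)
$\frac{1}{C{\left(N{\left(4 \right)} \right)} - 774831} = \frac{1}{\left(90 - 18 \left(\frac{-6 + 4}{4 + 4}\right)^{2}\right) - 774831} = \frac{1}{\left(90 - 18 \left(\frac{1}{8} \left(-2\right)\right)^{2}\right) - 774831} = \frac{1}{\left(90 - 18 \left(- \frac{1}{4}\right)^{2}\right) - 774831} = \frac{1}{\left(90 - \frac{9}{8}\right) - 774831} = \frac{1}{\frac{711}{8} - 774831} = \frac{1}{- \frac{6197937}{8}} = - \frac{8}{6197937}$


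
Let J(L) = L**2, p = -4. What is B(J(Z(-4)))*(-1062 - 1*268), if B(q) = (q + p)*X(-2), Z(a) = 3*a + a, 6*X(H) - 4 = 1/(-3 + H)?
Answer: -212268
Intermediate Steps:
X(H) = 2/3 + 1/(6*(-3 + H))
Z(a) = 4*a
B(q) = -38/15 + 19*q/30 (B(q) = (q - 4)*((-11 + 4*(-2))/(6*(-3 - 2))) = (-4 + q)*((1/6)*(-11 - 8)/(-5)) = (-4 + q)*((1/6)*(-1/5)*(-19)) = (-4 + q)*(19/30) = -38/15 + 19*q/30)
B(J(Z(-4)))*(-1062 - 1*268) = (-38/15 + 19*(4*(-4))**2/30)*(-1062 - 1*268) = (-38/15 + (19/30)*(-16)**2)*(-1062 - 268) = (-38/15 + (19/30)*256)*(-1330) = (-38/15 + 2432/15)*(-1330) = (798/5)*(-1330) = -212268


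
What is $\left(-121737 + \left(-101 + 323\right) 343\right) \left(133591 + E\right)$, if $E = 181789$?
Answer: $-14378489580$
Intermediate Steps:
$\left(-121737 + \left(-101 + 323\right) 343\right) \left(133591 + E\right) = \left(-121737 + \left(-101 + 323\right) 343\right) \left(133591 + 181789\right) = \left(-121737 + 222 \cdot 343\right) 315380 = \left(-121737 + 76146\right) 315380 = \left(-45591\right) 315380 = -14378489580$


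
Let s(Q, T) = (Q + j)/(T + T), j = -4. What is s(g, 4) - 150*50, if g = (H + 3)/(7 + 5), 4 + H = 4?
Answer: -240015/32 ≈ -7500.5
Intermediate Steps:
H = 0 (H = -4 + 4 = 0)
g = 1/4 (g = (0 + 3)/(7 + 5) = 3/12 = 3*(1/12) = 1/4 ≈ 0.25000)
s(Q, T) = (-4 + Q)/(2*T) (s(Q, T) = (Q - 4)/(T + T) = (-4 + Q)/((2*T)) = (-4 + Q)*(1/(2*T)) = (-4 + Q)/(2*T))
s(g, 4) - 150*50 = (1/2)*(-4 + 1/4)/4 - 150*50 = (1/2)*(1/4)*(-15/4) - 7500 = -15/32 - 7500 = -240015/32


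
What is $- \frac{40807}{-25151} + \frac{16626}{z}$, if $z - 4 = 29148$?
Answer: $\frac{803883095}{366600976} \approx 2.1928$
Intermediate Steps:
$z = 29152$ ($z = 4 + 29148 = 29152$)
$- \frac{40807}{-25151} + \frac{16626}{z} = - \frac{40807}{-25151} + \frac{16626}{29152} = \left(-40807\right) \left(- \frac{1}{25151}\right) + 16626 \cdot \frac{1}{29152} = \frac{40807}{25151} + \frac{8313}{14576} = \frac{803883095}{366600976}$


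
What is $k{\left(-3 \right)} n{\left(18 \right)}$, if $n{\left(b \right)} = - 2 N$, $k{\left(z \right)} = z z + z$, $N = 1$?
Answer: $-12$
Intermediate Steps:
$k{\left(z \right)} = z + z^{2}$ ($k{\left(z \right)} = z^{2} + z = z + z^{2}$)
$n{\left(b \right)} = -2$ ($n{\left(b \right)} = \left(-2\right) 1 = -2$)
$k{\left(-3 \right)} n{\left(18 \right)} = - 3 \left(1 - 3\right) \left(-2\right) = \left(-3\right) \left(-2\right) \left(-2\right) = 6 \left(-2\right) = -12$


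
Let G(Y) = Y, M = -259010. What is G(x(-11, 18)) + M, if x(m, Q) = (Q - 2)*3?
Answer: -258962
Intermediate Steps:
x(m, Q) = -6 + 3*Q (x(m, Q) = (-2 + Q)*3 = -6 + 3*Q)
G(x(-11, 18)) + M = (-6 + 3*18) - 259010 = (-6 + 54) - 259010 = 48 - 259010 = -258962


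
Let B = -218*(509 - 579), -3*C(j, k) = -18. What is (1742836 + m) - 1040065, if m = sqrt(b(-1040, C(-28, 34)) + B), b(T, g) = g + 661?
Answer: 702771 + sqrt(15927) ≈ 7.0290e+5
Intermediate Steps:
C(j, k) = 6 (C(j, k) = -1/3*(-18) = 6)
b(T, g) = 661 + g
B = 15260 (B = -218*(-70) = 15260)
m = sqrt(15927) (m = sqrt((661 + 6) + 15260) = sqrt(667 + 15260) = sqrt(15927) ≈ 126.20)
(1742836 + m) - 1040065 = (1742836 + sqrt(15927)) - 1040065 = 702771 + sqrt(15927)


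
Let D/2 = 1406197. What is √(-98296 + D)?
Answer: √2714098 ≈ 1647.5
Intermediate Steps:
D = 2812394 (D = 2*1406197 = 2812394)
√(-98296 + D) = √(-98296 + 2812394) = √2714098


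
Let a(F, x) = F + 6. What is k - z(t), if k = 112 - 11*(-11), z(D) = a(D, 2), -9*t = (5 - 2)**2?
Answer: 228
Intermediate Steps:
a(F, x) = 6 + F
t = -1 (t = -(5 - 2)**2/9 = -1/9*3**2 = -1/9*9 = -1)
z(D) = 6 + D
k = 233 (k = 112 - 1*(-121) = 112 + 121 = 233)
k - z(t) = 233 - (6 - 1) = 233 - 1*5 = 233 - 5 = 228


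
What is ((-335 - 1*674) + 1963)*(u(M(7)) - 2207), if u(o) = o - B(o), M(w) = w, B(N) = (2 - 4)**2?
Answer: -2102616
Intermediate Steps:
B(N) = 4 (B(N) = (-2)**2 = 4)
u(o) = -4 + o (u(o) = o - 1*4 = o - 4 = -4 + o)
((-335 - 1*674) + 1963)*(u(M(7)) - 2207) = ((-335 - 1*674) + 1963)*((-4 + 7) - 2207) = ((-335 - 674) + 1963)*(3 - 2207) = (-1009 + 1963)*(-2204) = 954*(-2204) = -2102616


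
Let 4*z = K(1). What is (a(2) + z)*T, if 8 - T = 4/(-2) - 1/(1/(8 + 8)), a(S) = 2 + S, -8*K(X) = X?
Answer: 1651/16 ≈ 103.19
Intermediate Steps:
K(X) = -X/8
T = 26 (T = 8 - (4/(-2) - 1/(1/(8 + 8))) = 8 - (4*(-½) - 1/(1/16)) = 8 - (-2 - 1/1/16) = 8 - (-2 - 1*16) = 8 - (-2 - 16) = 8 - 1*(-18) = 8 + 18 = 26)
z = -1/32 (z = (-⅛*1)/4 = (¼)*(-⅛) = -1/32 ≈ -0.031250)
(a(2) + z)*T = ((2 + 2) - 1/32)*26 = (4 - 1/32)*26 = (127/32)*26 = 1651/16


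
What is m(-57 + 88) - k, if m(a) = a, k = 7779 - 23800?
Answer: 16052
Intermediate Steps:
k = -16021
m(-57 + 88) - k = (-57 + 88) - 1*(-16021) = 31 + 16021 = 16052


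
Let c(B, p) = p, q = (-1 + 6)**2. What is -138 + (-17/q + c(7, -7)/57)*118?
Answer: -331642/1425 ≈ -232.73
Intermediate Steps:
q = 25 (q = 5**2 = 25)
-138 + (-17/q + c(7, -7)/57)*118 = -138 + (-17/25 - 7/57)*118 = -138 - 1144/1425*118 = -138 - 134992/1425 = -331642/1425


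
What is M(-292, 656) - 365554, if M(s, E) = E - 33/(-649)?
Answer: -21528979/59 ≈ -3.6490e+5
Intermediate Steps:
M(s, E) = 3/59 + E (M(s, E) = E - 33*(-1/649) = E + 3/59 = 3/59 + E)
M(-292, 656) - 365554 = (3/59 + 656) - 365554 = 38707/59 - 365554 = -21528979/59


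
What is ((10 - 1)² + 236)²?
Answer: 100489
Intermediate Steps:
((10 - 1)² + 236)² = (9² + 236)² = (81 + 236)² = 317² = 100489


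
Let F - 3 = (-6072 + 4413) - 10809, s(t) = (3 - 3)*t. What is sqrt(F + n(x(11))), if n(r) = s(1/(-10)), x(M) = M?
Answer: 3*I*sqrt(1385) ≈ 111.65*I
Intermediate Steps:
s(t) = 0 (s(t) = 0*t = 0)
n(r) = 0
F = -12465 (F = 3 + ((-6072 + 4413) - 10809) = 3 + (-1659 - 10809) = 3 - 12468 = -12465)
sqrt(F + n(x(11))) = sqrt(-12465 + 0) = sqrt(-12465) = 3*I*sqrt(1385)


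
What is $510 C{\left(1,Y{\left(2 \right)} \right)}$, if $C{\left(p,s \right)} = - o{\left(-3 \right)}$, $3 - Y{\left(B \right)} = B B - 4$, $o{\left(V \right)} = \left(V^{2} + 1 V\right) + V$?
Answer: $-1530$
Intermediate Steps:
$o{\left(V \right)} = V^{2} + 2 V$ ($o{\left(V \right)} = \left(V^{2} + V\right) + V = \left(V + V^{2}\right) + V = V^{2} + 2 V$)
$Y{\left(B \right)} = 7 - B^{2}$ ($Y{\left(B \right)} = 3 - \left(B B - 4\right) = 3 - \left(B^{2} - 4\right) = 3 - \left(-4 + B^{2}\right) = 7 - B^{2}$)
$C{\left(p,s \right)} = -3$ ($C{\left(p,s \right)} = - \left(-3\right) \left(2 - 3\right) = - \left(-3\right) \left(-1\right) = \left(-1\right) 3 = -3$)
$510 C{\left(1,Y{\left(2 \right)} \right)} = 510 \left(-3\right) = -1530$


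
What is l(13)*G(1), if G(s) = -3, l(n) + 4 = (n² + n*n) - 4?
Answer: -990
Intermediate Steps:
l(n) = -8 + 2*n² (l(n) = -4 + ((n² + n*n) - 4) = -4 + ((n² + n²) - 4) = -4 + (2*n² - 4) = -4 + (-4 + 2*n²) = -8 + 2*n²)
l(13)*G(1) = (-8 + 2*13²)*(-3) = (-8 + 2*169)*(-3) = (-8 + 338)*(-3) = 330*(-3) = -990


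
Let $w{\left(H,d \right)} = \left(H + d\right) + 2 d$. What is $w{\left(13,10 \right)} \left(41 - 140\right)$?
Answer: $-4257$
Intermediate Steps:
$w{\left(H,d \right)} = H + 3 d$
$w{\left(13,10 \right)} \left(41 - 140\right) = \left(13 + 3 \cdot 10\right) \left(41 - 140\right) = \left(13 + 30\right) \left(-99\right) = 43 \left(-99\right) = -4257$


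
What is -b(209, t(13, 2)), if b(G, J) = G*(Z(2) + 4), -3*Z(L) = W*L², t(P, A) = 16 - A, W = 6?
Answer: 836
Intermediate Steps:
Z(L) = -2*L²
b(G, J) = -4*G (b(G, J) = G*(-2*2² + 4) = G*(-2*4 + 4) = G*(-8 + 4) = G*(-4) = -4*G)
-b(209, t(13, 2)) = -(-4)*209 = -1*(-836) = 836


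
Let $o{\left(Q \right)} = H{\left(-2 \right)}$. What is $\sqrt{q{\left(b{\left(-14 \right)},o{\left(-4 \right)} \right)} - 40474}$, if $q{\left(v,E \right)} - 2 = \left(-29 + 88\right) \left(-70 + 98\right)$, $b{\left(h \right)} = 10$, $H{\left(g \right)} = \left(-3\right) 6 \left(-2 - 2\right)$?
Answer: $2 i \sqrt{9705} \approx 197.03 i$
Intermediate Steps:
$H{\left(g \right)} = 72$ ($H{\left(g \right)} = \left(-18\right) \left(-4\right) = 72$)
$o{\left(Q \right)} = 72$
$q{\left(v,E \right)} = 1654$ ($q{\left(v,E \right)} = 2 + \left(-29 + 88\right) \left(-70 + 98\right) = 2 + 59 \cdot 28 = 2 + 1652 = 1654$)
$\sqrt{q{\left(b{\left(-14 \right)},o{\left(-4 \right)} \right)} - 40474} = \sqrt{1654 - 40474} = \sqrt{-38820} = 2 i \sqrt{9705}$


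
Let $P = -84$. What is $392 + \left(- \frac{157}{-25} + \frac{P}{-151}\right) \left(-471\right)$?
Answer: $- \frac{10675297}{3775} \approx -2827.9$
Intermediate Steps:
$392 + \left(- \frac{157}{-25} + \frac{P}{-151}\right) \left(-471\right) = 392 + \left(- \frac{157}{-25} - \frac{84}{-151}\right) \left(-471\right) = 392 + \left(\left(-157\right) \left(- \frac{1}{25}\right) - - \frac{84}{151}\right) \left(-471\right) = 392 + \left(\frac{157}{25} + \frac{84}{151}\right) \left(-471\right) = 392 + \frac{25807}{3775} \left(-471\right) = 392 - \frac{12155097}{3775} = - \frac{10675297}{3775}$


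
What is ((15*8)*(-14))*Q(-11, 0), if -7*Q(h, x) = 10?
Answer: 2400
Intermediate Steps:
Q(h, x) = -10/7 (Q(h, x) = -1/7*10 = -10/7)
((15*8)*(-14))*Q(-11, 0) = ((15*8)*(-14))*(-10/7) = (120*(-14))*(-10/7) = -1680*(-10/7) = 2400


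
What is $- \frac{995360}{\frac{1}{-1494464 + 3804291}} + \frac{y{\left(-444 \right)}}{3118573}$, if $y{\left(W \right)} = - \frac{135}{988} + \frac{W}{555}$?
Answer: $- \frac{35419506106401469691027}{15405750620} \approx -2.2991 \cdot 10^{12}$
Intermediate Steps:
$y{\left(W \right)} = - \frac{135}{988} + \frac{W}{555}$ ($y{\left(W \right)} = \left(-135\right) \frac{1}{988} + W \frac{1}{555} = - \frac{135}{988} + \frac{W}{555}$)
$- \frac{995360}{\frac{1}{-1494464 + 3804291}} + \frac{y{\left(-444 \right)}}{3118573} = - \frac{995360}{\frac{1}{-1494464 + 3804291}} + \frac{- \frac{135}{988} + \frac{1}{555} \left(-444\right)}{3118573} = - \frac{995360}{\frac{1}{2309827}} + \left(- \frac{135}{988} - \frac{4}{5}\right) \frac{1}{3118573} = - 995360 \frac{1}{\frac{1}{2309827}} - \frac{4627}{15405750620} = \left(-995360\right) 2309827 - \frac{4627}{15405750620} = -2299109402720 - \frac{4627}{15405750620} = - \frac{35419506106401469691027}{15405750620}$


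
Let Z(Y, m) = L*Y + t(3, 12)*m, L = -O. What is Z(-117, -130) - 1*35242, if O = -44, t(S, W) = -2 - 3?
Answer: -39740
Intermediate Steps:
t(S, W) = -5
L = 44 (L = -1*(-44) = 44)
Z(Y, m) = -5*m + 44*Y (Z(Y, m) = 44*Y - 5*m = -5*m + 44*Y)
Z(-117, -130) - 1*35242 = (-5*(-130) + 44*(-117)) - 1*35242 = (650 - 5148) - 35242 = -4498 - 35242 = -39740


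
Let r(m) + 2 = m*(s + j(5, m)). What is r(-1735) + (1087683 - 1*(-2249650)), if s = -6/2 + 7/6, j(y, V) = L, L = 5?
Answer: 19991021/6 ≈ 3.3318e+6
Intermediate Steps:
j(y, V) = 5
s = -11/6 (s = -6*½ + 7*(⅙) = -3 + 7/6 = -11/6 ≈ -1.8333)
r(m) = -2 + 19*m/6 (r(m) = -2 + m*(-11/6 + 5) = -2 + m*(19/6) = -2 + 19*m/6)
r(-1735) + (1087683 - 1*(-2249650)) = (-2 + (19/6)*(-1735)) + (1087683 - 1*(-2249650)) = (-2 - 32965/6) + (1087683 + 2249650) = -32977/6 + 3337333 = 19991021/6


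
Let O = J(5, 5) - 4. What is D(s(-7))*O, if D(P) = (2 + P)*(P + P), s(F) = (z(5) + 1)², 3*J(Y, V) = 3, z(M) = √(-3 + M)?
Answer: -138 - 96*√2 ≈ -273.76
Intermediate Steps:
J(Y, V) = 1 (J(Y, V) = (⅓)*3 = 1)
s(F) = (1 + √2)² (s(F) = (√(-3 + 5) + 1)² = (√2 + 1)² = (1 + √2)²)
D(P) = 2*P*(2 + P) (D(P) = (2 + P)*(2*P) = 2*P*(2 + P))
O = -3 (O = 1 - 4 = -3)
D(s(-7))*O = (2*(1 + √2)²*(2 + (1 + √2)²))*(-3) = -6*(1 + √2)²*(2 + (1 + √2)²)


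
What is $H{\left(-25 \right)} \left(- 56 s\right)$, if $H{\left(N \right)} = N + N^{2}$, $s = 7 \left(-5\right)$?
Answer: $1176000$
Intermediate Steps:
$s = -35$
$H{\left(-25 \right)} \left(- 56 s\right) = - 25 \left(1 - 25\right) \left(\left(-56\right) \left(-35\right)\right) = \left(-25\right) \left(-24\right) 1960 = 600 \cdot 1960 = 1176000$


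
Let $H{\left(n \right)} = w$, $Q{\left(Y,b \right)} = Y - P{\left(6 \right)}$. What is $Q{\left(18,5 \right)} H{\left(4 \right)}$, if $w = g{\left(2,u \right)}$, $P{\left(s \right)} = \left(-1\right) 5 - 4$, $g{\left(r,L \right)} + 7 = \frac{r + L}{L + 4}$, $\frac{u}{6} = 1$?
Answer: $- \frac{837}{5} \approx -167.4$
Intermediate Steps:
$u = 6$ ($u = 6 \cdot 1 = 6$)
$g{\left(r,L \right)} = -7 + \frac{L + r}{4 + L}$ ($g{\left(r,L \right)} = -7 + \frac{r + L}{L + 4} = -7 + \frac{L + r}{4 + L}$)
$P{\left(s \right)} = -9$ ($P{\left(s \right)} = -5 - 4 = -9$)
$w = - \frac{31}{5}$ ($w = \frac{-28 + 2 - 36}{4 + 6} = \frac{-28 + 2 - 36}{10} = \frac{1}{10} \left(-62\right) = - \frac{31}{5} \approx -6.2$)
$Q{\left(Y,b \right)} = 9 + Y$ ($Q{\left(Y,b \right)} = Y - -9 = Y + 9 = 9 + Y$)
$H{\left(n \right)} = - \frac{31}{5}$
$Q{\left(18,5 \right)} H{\left(4 \right)} = \left(9 + 18\right) \left(- \frac{31}{5}\right) = 27 \left(- \frac{31}{5}\right) = - \frac{837}{5}$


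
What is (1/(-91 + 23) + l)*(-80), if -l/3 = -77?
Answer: -314140/17 ≈ -18479.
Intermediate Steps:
l = 231 (l = -3*(-77) = 231)
(1/(-91 + 23) + l)*(-80) = (1/(-91 + 23) + 231)*(-80) = (1/(-68) + 231)*(-80) = (-1/68 + 231)*(-80) = (15707/68)*(-80) = -314140/17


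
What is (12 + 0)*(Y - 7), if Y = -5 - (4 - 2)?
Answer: -168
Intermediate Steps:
Y = -7 (Y = -5 - 1*2 = -5 - 2 = -7)
(12 + 0)*(Y - 7) = (12 + 0)*(-7 - 7) = 12*(-14) = -168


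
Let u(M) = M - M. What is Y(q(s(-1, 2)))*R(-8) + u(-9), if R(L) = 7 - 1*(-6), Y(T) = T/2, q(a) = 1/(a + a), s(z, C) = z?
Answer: -13/4 ≈ -3.2500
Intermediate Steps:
q(a) = 1/(2*a)
Y(T) = T/2 (Y(T) = T*(½) = T/2)
u(M) = 0
R(L) = 13 (R(L) = 7 + 6 = 13)
Y(q(s(-1, 2)))*R(-8) + u(-9) = (((½)/(-1))/2)*13 + 0 = (((½)*(-1))/2)*13 + 0 = ((½)*(-½))*13 + 0 = -¼*13 + 0 = -13/4 + 0 = -13/4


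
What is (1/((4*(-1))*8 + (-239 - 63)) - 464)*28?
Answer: -2169678/167 ≈ -12992.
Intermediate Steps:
(1/((4*(-1))*8 + (-239 - 63)) - 464)*28 = (1/(-4*8 - 302) - 464)*28 = (1/(-32 - 302) - 464)*28 = (1/(-334) - 464)*28 = (-1/334 - 464)*28 = -154977/334*28 = -2169678/167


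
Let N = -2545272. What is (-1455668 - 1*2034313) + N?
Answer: -6035253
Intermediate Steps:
(-1455668 - 1*2034313) + N = (-1455668 - 1*2034313) - 2545272 = (-1455668 - 2034313) - 2545272 = -3489981 - 2545272 = -6035253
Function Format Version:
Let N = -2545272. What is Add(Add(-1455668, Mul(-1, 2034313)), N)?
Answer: -6035253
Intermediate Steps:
Add(Add(-1455668, Mul(-1, 2034313)), N) = Add(Add(-1455668, Mul(-1, 2034313)), -2545272) = Add(Add(-1455668, -2034313), -2545272) = Add(-3489981, -2545272) = -6035253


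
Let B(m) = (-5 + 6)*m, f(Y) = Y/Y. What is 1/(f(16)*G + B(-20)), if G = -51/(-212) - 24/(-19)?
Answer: -4028/74503 ≈ -0.054065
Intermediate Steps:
f(Y) = 1
B(m) = m (B(m) = 1*m = m)
G = 6057/4028 (G = -51*(-1/212) - 24*(-1/19) = 51/212 + 24/19 = 6057/4028 ≈ 1.5037)
1/(f(16)*G + B(-20)) = 1/(1*(6057/4028) - 20) = 1/(6057/4028 - 20) = 1/(-74503/4028) = -4028/74503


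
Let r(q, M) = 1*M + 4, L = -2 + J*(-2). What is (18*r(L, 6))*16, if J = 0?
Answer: 2880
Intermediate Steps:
L = -2 (L = -2 + 0*(-2) = -2 + 0 = -2)
r(q, M) = 4 + M (r(q, M) = M + 4 = 4 + M)
(18*r(L, 6))*16 = (18*(4 + 6))*16 = (18*10)*16 = 180*16 = 2880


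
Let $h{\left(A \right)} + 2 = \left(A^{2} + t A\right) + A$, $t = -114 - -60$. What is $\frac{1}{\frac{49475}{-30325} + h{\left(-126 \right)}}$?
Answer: $\frac{1213}{27353597} \approx 4.4345 \cdot 10^{-5}$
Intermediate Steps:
$t = -54$ ($t = -114 + 60 = -54$)
$h{\left(A \right)} = -2 + A^{2} - 53 A$ ($h{\left(A \right)} = -2 + \left(\left(A^{2} - 54 A\right) + A\right) = -2 + \left(A^{2} - 53 A\right) = -2 + A^{2} - 53 A$)
$\frac{1}{\frac{49475}{-30325} + h{\left(-126 \right)}} = \frac{1}{\frac{49475}{-30325} - \left(-6676 - 15876\right)} = \frac{1}{49475 \left(- \frac{1}{30325}\right) + \left(-2 + 15876 + 6678\right)} = \frac{1}{- \frac{1979}{1213} + 22552} = \frac{1}{\frac{27353597}{1213}} = \frac{1213}{27353597}$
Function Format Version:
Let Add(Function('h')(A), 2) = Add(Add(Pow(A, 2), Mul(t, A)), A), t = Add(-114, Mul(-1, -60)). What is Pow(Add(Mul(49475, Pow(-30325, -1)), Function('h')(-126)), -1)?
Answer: Rational(1213, 27353597) ≈ 4.4345e-5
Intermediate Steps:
t = -54 (t = Add(-114, 60) = -54)
Function('h')(A) = Add(-2, Pow(A, 2), Mul(-53, A)) (Function('h')(A) = Add(-2, Add(Add(Pow(A, 2), Mul(-54, A)), A)) = Add(-2, Add(Pow(A, 2), Mul(-53, A))) = Add(-2, Pow(A, 2), Mul(-53, A)))
Pow(Add(Mul(49475, Pow(-30325, -1)), Function('h')(-126)), -1) = Pow(Add(Mul(49475, Pow(-30325, -1)), Add(-2, Pow(-126, 2), Mul(-53, -126))), -1) = Pow(Add(Mul(49475, Rational(-1, 30325)), Add(-2, 15876, 6678)), -1) = Pow(Add(Rational(-1979, 1213), 22552), -1) = Pow(Rational(27353597, 1213), -1) = Rational(1213, 27353597)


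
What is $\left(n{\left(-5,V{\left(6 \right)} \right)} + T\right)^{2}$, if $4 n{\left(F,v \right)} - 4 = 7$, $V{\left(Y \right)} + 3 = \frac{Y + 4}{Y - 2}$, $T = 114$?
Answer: $\frac{218089}{16} \approx 13631.0$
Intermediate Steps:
$V{\left(Y \right)} = -3 + \frac{4 + Y}{-2 + Y}$ ($V{\left(Y \right)} = -3 + \frac{Y + 4}{Y - 2} = -3 + \frac{4 + Y}{-2 + Y}$)
$n{\left(F,v \right)} = \frac{11}{4}$ ($n{\left(F,v \right)} = 1 + \frac{1}{4} \cdot 7 = 1 + \frac{7}{4} = \frac{11}{4}$)
$\left(n{\left(-5,V{\left(6 \right)} \right)} + T\right)^{2} = \left(\frac{11}{4} + 114\right)^{2} = \left(\frac{467}{4}\right)^{2} = \frac{218089}{16}$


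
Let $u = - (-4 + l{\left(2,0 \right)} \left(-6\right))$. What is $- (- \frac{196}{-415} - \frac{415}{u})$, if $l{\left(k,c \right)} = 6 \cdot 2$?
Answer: $\frac{157329}{31540} \approx 4.9882$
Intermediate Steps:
$l{\left(k,c \right)} = 12$
$u = 76$ ($u = - (-4 + 12 \left(-6\right)) = - (-4 - 72) = \left(-1\right) \left(-76\right) = 76$)
$- (- \frac{196}{-415} - \frac{415}{u}) = - (- \frac{196}{-415} - \frac{415}{76}) = - (\left(-196\right) \left(- \frac{1}{415}\right) - \frac{415}{76}) = - (\frac{196}{415} - \frac{415}{76}) = \left(-1\right) \left(- \frac{157329}{31540}\right) = \frac{157329}{31540}$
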